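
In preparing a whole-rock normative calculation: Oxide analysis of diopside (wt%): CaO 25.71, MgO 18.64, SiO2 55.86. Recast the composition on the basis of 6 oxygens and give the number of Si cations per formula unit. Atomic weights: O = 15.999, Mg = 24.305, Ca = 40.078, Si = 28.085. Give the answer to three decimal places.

2.006 Si apfu

CaO: 25.71/56.077 = 0.45848 mol → 0.45848 mol Ca, 0.45848 mol O.
MgO: 18.64/40.304 = 0.46249 mol → 0.46249 mol Mg, 0.46249 mol O.
SiO2: 55.86/60.083 = 0.92971 mol → 0.92971 mol Si, 1.85942 mol O.
Total oxygen = 2.78039 mol. Normalization factor = 6/2.78039 = 2.15797.
Si per 6 O = 0.92971 × 2.15797 = 2.006.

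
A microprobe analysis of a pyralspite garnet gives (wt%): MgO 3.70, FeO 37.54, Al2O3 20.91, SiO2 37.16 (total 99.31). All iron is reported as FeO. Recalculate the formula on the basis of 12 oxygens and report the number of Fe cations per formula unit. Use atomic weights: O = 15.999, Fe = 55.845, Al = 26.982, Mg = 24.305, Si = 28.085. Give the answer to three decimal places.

2.542 Fe apfu

MgO (M=40.304): mol = 0.09180; Mg = 0.09180, O = 0.09180.
FeO (M=71.844): mol = 0.52252; Fe = 0.52252, O = 0.52252.
Al2O3 (M=101.961): mol = 0.20508; Al = 0.41016, O = 0.61524.
SiO2 (M=60.083): mol = 0.61848; Si = 0.61848, O = 1.23696.
ΣO = 2.46652; factor = 12/ΣO = 4.86515.
Fe apfu = 0.52252 × 4.86515 = 2.542.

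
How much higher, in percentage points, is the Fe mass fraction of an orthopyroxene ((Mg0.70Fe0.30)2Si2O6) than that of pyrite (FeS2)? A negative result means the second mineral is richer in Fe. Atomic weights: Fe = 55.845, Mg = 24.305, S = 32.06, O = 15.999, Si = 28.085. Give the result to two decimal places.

-31.30 percentage points

M((Mg0.70Fe0.30)2Si2O6) = 219.698 g/mol, so wt% Fe = 33.507/219.698 × 100 = 15.25%.
M(FeS2) = 119.965 g/mol, so wt% Fe = 55.845/119.965 × 100 = 46.55%.
15.25 − 46.55 = -31.30 pp.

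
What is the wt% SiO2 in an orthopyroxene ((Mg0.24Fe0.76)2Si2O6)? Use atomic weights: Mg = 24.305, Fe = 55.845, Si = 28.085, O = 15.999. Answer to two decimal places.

Formula mass = 248.715 g/mol.
2 Si → 2.0000 mol SiO2 per formula unit; M(SiO2) = 60.083, so SiO2 mass = 120.166 g.
120.166/248.715 × 100 = 48.31 wt%.

48.31 wt%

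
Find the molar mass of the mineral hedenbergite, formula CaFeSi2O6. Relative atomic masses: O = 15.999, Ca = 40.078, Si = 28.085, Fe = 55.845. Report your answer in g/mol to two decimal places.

248.09 g/mol

M = 1×40.078 + 1×55.845 + 2×28.085 + 6×15.999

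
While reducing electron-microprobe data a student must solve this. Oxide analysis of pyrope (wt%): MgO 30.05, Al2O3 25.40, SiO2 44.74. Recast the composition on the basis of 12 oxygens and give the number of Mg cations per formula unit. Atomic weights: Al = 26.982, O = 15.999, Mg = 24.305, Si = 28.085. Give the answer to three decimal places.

3.000 Mg apfu

MgO (M=40.304): mol = 0.74558; Mg = 0.74558, O = 0.74558.
Al2O3 (M=101.961): mol = 0.24911; Al = 0.49822, O = 0.74733.
SiO2 (M=60.083): mol = 0.74464; Si = 0.74464, O = 1.48928.
ΣO = 2.98219; factor = 12/ΣO = 4.02389.
Mg apfu = 0.74558 × 4.02389 = 3.000.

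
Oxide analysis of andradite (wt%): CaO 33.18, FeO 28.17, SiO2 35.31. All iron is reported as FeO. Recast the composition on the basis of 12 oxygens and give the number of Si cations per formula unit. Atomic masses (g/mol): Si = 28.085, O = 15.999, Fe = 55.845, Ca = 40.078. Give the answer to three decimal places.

3.266 Si apfu

CaO: 33.18/56.077 = 0.59169 mol → 0.59169 mol Ca, 0.59169 mol O.
FeO: 28.17/71.844 = 0.39210 mol → 0.39210 mol Fe, 0.39210 mol O.
SiO2: 35.31/60.083 = 0.58769 mol → 0.58769 mol Si, 1.17538 mol O.
Total oxygen = 2.15917 mol. Normalization factor = 12/2.15917 = 5.55769.
Si per 12 O = 0.58769 × 5.55769 = 3.266.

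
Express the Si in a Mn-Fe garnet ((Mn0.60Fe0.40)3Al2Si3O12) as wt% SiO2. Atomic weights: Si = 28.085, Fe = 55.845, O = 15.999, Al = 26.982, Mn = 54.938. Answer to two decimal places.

36.33 wt%

Molar mass of (Mn0.60Fe0.40)3Al2Si3O12 = 1.80·54.938 + 1.20·55.845 + 2·26.982 + 3·28.085 + 12·15.999 = 496.109 g/mol.
Each formula unit contains 3 Si, equivalent to 3/1 = 3.0000 mol SiO2.
M(SiO2) = 1×28.085 + 2×15.999 = 60.083 g/mol.
Mass of SiO2 per formula unit = 3.0000 × 60.083 = 180.249 g.
SiO2 wt% = 180.249 / 496.109 × 100 = 36.33%.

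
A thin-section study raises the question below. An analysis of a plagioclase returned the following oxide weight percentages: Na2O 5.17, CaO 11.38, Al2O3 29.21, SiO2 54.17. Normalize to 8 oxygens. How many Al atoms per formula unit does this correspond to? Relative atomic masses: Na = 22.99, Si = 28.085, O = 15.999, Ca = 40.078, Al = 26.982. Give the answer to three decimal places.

1.554 Al apfu

5.17 wt% Na2O ÷ 61.979 g/mol = 0.08342 mol, giving 0.16684 Na and 0.08342 O.
11.38 wt% CaO ÷ 56.077 g/mol = 0.20294 mol, giving 0.20294 Ca and 0.20294 O.
29.21 wt% Al2O3 ÷ 101.961 g/mol = 0.28648 mol, giving 0.57296 Al and 0.85944 O.
54.17 wt% SiO2 ÷ 60.083 g/mol = 0.90159 mol, giving 0.90159 Si and 1.80318 O.
Oxygen sums to 2.94898; scaling by 8/2.94898 = 2.71280 puts the formula on 8 O.
Al: 0.57296 × 2.71280 = 1.554 atoms per formula unit.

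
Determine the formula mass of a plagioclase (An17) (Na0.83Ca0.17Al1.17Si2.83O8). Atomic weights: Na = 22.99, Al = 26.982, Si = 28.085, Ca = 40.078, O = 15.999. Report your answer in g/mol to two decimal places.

264.94 g/mol

M = 0.83(22.99) + 0.17(40.078) + 1.17(26.982) + 2.83(28.085) + 8(15.999)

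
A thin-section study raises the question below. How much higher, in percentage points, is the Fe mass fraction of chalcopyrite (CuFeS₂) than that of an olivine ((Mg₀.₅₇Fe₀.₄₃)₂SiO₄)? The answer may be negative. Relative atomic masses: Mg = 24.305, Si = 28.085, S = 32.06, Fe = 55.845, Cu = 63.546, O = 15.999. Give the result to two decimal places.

1.81 percentage points

First mineral: 55.845 g Fe in 183.511 g formula = 30.43 wt% Fe.
Second mineral: 48.027 g Fe in 167.815 g formula = 28.62 wt% Fe.
30.43% − 28.62% gives a difference of 1.81 percentage points.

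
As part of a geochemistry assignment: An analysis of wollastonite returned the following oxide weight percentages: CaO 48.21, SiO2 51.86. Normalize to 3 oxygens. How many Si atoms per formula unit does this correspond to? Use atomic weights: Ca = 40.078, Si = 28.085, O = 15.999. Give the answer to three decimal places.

1.001 Si apfu

CaO (M=56.077): mol = 0.85971; Ca = 0.85971, O = 0.85971.
SiO2 (M=60.083): mol = 0.86314; Si = 0.86314, O = 1.72628.
ΣO = 2.58599; factor = 3/ΣO = 1.16010.
Si apfu = 0.86314 × 1.16010 = 1.001.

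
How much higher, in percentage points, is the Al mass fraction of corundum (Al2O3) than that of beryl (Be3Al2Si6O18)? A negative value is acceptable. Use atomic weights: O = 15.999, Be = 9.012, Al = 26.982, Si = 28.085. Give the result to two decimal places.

42.89 percentage points

Al in Al2O3: molar mass 101.961 g/mol; 2×26.982 = 53.964 g → 52.93 wt%.
Al in Be3Al2Si6O18: molar mass 537.492 g/mol; 2×26.982 = 53.964 g → 10.04 wt%.
Difference = 52.93 − 10.04 = 42.89 percentage points.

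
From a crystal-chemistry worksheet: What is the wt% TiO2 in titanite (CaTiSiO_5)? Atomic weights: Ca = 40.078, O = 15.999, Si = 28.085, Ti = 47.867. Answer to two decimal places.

40.74 wt%

M(CaTiSiO_5) = 196.025 g/mol; M(TiO2) = 79.865 g/mol.
Moles TiO2 per formula unit = 1 Ti ÷ 1 = 1.0000.
TiO2 fraction = (1.0000 × 79.865) / 196.025 = 79.865/196.025 = 0.4074.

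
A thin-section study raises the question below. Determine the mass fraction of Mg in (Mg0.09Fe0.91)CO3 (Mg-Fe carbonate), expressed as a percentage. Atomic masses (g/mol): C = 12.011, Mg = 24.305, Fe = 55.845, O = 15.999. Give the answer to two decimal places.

1.94 weight percent

M((Mg0.09Fe0.91)CO3) = 113.014 g/mol.
Mg contributes 0.09 × 24.305 = 2.187 g per mole.
2.187/113.014 = 0.0194 → 1.94%.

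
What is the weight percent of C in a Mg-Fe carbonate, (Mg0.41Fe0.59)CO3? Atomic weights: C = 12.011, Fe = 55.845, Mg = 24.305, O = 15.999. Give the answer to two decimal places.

11.67 mass %

Molar mass of (Mg0.41Fe0.59)CO3: 0.41*24.305 + 0.59*55.845 + 1*12.011 + 3*15.999 = 102.922 g/mol.
Mass of C per formula unit: 1 × 12.011 = 12.011 g.
Weight fraction C = 12.011 / 102.922 = 0.1167.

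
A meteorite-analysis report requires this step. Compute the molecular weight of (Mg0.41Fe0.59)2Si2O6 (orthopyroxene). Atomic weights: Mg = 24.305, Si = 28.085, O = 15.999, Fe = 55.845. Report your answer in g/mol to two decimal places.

237.99 g/mol

The formula mass is the sum 0.82*24.305 + 1.18*55.845 + 2*28.085 + 6*15.999.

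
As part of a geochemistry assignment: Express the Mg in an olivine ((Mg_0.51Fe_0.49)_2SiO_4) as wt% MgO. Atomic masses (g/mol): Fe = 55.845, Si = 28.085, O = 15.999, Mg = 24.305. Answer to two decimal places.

23.96 wt%

Formula mass = 171.600 g/mol.
1.02 Mg → 1.0200 mol MgO per formula unit; M(MgO) = 40.304, so MgO mass = 41.110 g.
41.110/171.600 × 100 = 23.96 wt%.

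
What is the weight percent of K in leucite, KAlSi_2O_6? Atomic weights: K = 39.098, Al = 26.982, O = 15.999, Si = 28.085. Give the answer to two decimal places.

17.91 mass %

M(KAlSi_2O_6) = 218.244 g/mol.
K contributes 1 × 39.098 = 39.098 g per mole.
39.098/218.244 = 0.1791 → 17.91%.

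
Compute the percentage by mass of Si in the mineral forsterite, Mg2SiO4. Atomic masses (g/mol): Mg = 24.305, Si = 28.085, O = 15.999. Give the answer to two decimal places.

19.96 wt%

Molar mass of Mg2SiO4: 2×24.305 + 1×28.085 + 4×15.999 = 140.691 g/mol.
Mass of Si per formula unit: 1 × 28.085 = 28.085 g.
Weight fraction Si = 28.085 / 140.691 = 0.1996.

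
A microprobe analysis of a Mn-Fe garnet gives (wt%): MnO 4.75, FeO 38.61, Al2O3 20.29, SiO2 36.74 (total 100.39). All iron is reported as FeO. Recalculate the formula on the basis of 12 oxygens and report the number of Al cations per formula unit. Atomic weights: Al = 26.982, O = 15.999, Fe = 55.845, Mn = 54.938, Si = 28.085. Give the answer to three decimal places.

MnO (M=70.937): mol = 0.06696; Mn = 0.06696, O = 0.06696.
FeO (M=71.844): mol = 0.53741; Fe = 0.53741, O = 0.53741.
Al2O3 (M=101.961): mol = 0.19900; Al = 0.39800, O = 0.59700.
SiO2 (M=60.083): mol = 0.61149; Si = 0.61149, O = 1.22298.
ΣO = 2.42435; factor = 12/ΣO = 4.94978.
Al apfu = 0.39800 × 4.94978 = 1.970.

1.970 Al apfu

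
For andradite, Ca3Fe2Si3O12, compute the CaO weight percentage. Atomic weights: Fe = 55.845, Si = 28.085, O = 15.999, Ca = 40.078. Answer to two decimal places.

33.11 wt%

Formula mass = 508.167 g/mol.
3 Ca → 3.0000 mol CaO per formula unit; M(CaO) = 56.077, so CaO mass = 168.231 g.
168.231/508.167 × 100 = 33.11 wt%.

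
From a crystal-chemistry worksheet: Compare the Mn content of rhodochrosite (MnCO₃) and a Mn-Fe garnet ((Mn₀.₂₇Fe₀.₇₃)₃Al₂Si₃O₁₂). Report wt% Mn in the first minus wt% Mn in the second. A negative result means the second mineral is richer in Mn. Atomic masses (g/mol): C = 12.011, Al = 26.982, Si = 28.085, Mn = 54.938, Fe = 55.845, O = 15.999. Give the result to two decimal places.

Mn in MnCO₃: molar mass 114.946 g/mol; 1×54.938 = 54.938 g → 47.79 wt%.
Mn in (Mn₀.₂₇Fe₀.₇₃)₃Al₂Si₃O₁₂: molar mass 497.007 g/mol; 0.81×54.938 = 44.500 g → 8.95 wt%.
Difference = 47.79 − 8.95 = 38.84 percentage points.

38.84 percentage points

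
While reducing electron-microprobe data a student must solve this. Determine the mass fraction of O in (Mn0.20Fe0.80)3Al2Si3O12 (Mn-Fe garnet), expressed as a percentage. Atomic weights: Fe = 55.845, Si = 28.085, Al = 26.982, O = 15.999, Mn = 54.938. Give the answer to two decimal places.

38.61 wt%

Formula mass = 0.60·54.938 + 2.40·55.845 + 2·26.982 + 3·28.085 + 12·15.999 = 497.198 g/mol, of which 191.988 g is O.
So O makes up 191.988/497.198 = 0.3861 of the mass, i.e. 38.61%.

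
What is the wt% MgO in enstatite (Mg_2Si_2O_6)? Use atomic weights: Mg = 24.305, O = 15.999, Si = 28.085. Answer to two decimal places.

40.15 wt%

Formula mass = 200.774 g/mol.
2 Mg → 2.0000 mol MgO per formula unit; M(MgO) = 40.304, so MgO mass = 80.608 g.
80.608/200.774 × 100 = 40.15 wt%.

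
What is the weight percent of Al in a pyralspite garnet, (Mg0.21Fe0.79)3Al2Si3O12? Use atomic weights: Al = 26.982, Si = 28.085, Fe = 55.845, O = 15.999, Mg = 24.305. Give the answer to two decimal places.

11.29 weight percent

Formula mass = 0.63·24.305 + 2.37·55.845 + 2·26.982 + 3·28.085 + 12·15.999 = 477.872 g/mol, of which 53.964 g is Al.
So Al makes up 53.964/477.872 = 0.1129 of the mass, i.e. 11.29%.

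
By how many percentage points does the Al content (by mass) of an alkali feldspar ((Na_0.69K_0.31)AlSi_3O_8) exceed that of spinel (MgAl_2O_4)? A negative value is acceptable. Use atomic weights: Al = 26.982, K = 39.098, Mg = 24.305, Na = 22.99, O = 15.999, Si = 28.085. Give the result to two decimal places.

-27.83 percentage points

Al in (Na_0.69K_0.31)AlSi_3O_8: molar mass 267.212 g/mol; 1×26.982 = 26.982 g → 10.10 wt%.
Al in MgAl_2O_4: molar mass 142.265 g/mol; 2×26.982 = 53.964 g → 37.93 wt%.
Difference = 10.10 − 37.93 = -27.83 percentage points.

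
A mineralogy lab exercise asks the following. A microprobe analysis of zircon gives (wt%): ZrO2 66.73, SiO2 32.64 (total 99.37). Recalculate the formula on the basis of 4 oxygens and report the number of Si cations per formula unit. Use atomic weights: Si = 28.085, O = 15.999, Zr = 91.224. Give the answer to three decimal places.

1.002 Si apfu

ZrO2 (M=123.222): mol = 0.54154; Zr = 0.54154, O = 1.08308.
SiO2 (M=60.083): mol = 0.54325; Si = 0.54325, O = 1.08650.
ΣO = 2.16958; factor = 4/ΣO = 1.84367.
Si apfu = 0.54325 × 1.84367 = 1.002.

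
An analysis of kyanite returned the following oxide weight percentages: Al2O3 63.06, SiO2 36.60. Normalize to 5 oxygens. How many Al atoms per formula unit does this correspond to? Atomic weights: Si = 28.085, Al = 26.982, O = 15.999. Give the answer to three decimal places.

Al2O3 (M=101.961): mol = 0.61847; Al = 1.23694, O = 1.85541.
SiO2 (M=60.083): mol = 0.60916; Si = 0.60916, O = 1.21832.
ΣO = 3.07373; factor = 5/ΣO = 1.62669.
Al apfu = 1.23694 × 1.62669 = 2.012.

2.012 Al apfu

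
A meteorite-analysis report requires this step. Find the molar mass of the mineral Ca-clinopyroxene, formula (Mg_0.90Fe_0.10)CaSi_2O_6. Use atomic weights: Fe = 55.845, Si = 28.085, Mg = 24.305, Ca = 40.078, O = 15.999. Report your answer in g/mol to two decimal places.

M = 0.90×24.305 + 0.10×55.845 + 1×40.078 + 2×28.085 + 6×15.999

219.70 g/mol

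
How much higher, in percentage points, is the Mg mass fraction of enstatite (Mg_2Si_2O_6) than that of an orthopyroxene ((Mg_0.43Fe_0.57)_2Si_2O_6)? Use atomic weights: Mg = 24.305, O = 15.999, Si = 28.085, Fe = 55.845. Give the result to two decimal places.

15.38 percentage points

First mineral: 48.610 g Mg in 200.774 g formula = 24.21 wt% Mg.
Second mineral: 20.902 g Mg in 236.730 g formula = 8.83 wt% Mg.
24.21% − 8.83% gives a difference of 15.38 percentage points.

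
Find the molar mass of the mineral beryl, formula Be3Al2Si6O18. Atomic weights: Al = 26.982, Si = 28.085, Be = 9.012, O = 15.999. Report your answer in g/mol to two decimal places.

537.49 g/mol

The formula mass is the sum 3×9.012 + 2×26.982 + 6×28.085 + 18×15.999.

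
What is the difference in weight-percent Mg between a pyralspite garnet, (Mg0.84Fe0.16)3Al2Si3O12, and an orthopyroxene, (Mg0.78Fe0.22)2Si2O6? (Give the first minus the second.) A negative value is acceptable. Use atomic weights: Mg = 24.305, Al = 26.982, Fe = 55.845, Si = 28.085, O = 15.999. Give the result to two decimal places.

Mg in (Mg0.84Fe0.16)3Al2Si3O12: molar mass 418.261 g/mol; 2.52×24.305 = 61.249 g → 14.64 wt%.
Mg in (Mg0.78Fe0.22)2Si2O6: molar mass 214.652 g/mol; 1.56×24.305 = 37.916 g → 17.66 wt%.
Difference = 14.64 − 17.66 = -3.02 percentage points.

-3.02 percentage points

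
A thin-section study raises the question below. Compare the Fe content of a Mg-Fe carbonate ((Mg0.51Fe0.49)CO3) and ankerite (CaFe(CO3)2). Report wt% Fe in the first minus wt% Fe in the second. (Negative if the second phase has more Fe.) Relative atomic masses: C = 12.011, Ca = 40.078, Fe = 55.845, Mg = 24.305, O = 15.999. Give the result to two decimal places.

1.57 percentage points

M((Mg0.51Fe0.49)CO3) = 99.768 g/mol, so wt% Fe = 27.364/99.768 × 100 = 27.43%.
M(CaFe(CO3)2) = 215.939 g/mol, so wt% Fe = 55.845/215.939 × 100 = 25.86%.
27.43 − 25.86 = 1.57 pp.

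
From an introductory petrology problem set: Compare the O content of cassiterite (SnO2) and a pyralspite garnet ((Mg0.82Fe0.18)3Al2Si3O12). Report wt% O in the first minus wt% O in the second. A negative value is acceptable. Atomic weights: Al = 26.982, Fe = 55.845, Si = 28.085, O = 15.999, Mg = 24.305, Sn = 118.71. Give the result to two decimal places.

O in SnO2: molar mass 150.708 g/mol; 2×15.999 = 31.998 g → 21.23 wt%.
O in (Mg0.82Fe0.18)3Al2Si3O12: molar mass 420.154 g/mol; 12×15.999 = 191.988 g → 45.69 wt%.
Difference = 21.23 − 45.69 = -24.46 percentage points.

-24.46 percentage points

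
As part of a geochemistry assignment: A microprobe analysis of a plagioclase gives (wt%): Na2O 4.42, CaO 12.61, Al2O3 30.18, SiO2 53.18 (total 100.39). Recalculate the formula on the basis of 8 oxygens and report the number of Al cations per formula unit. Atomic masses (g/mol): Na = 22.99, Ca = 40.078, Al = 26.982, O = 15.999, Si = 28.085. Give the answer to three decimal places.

4.42 wt% Na2O ÷ 61.979 g/mol = 0.07131 mol, giving 0.14262 Na and 0.07131 O.
12.61 wt% CaO ÷ 56.077 g/mol = 0.22487 mol, giving 0.22487 Ca and 0.22487 O.
30.18 wt% Al2O3 ÷ 101.961 g/mol = 0.29600 mol, giving 0.59200 Al and 0.88800 O.
53.18 wt% SiO2 ÷ 60.083 g/mol = 0.88511 mol, giving 0.88511 Si and 1.77022 O.
Oxygen sums to 2.95440; scaling by 8/2.95440 = 2.70783 puts the formula on 8 O.
Al: 0.59200 × 2.70783 = 1.603 atoms per formula unit.

1.603 Al apfu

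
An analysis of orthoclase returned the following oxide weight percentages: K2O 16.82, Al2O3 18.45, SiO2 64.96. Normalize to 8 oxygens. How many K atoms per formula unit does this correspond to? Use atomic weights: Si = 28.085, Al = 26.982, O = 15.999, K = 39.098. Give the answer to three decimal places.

0.991 K apfu

K2O (M=94.195): mol = 0.17857; K = 0.35714, O = 0.17857.
Al2O3 (M=101.961): mol = 0.18095; Al = 0.36190, O = 0.54285.
SiO2 (M=60.083): mol = 1.08117; Si = 1.08117, O = 2.16234.
ΣO = 2.88376; factor = 8/ΣO = 2.77416.
K apfu = 0.35714 × 2.77416 = 0.991.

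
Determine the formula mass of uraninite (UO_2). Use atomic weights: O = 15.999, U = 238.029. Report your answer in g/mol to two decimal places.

270.03 g/mol

U: 1 × 238.029 = 238.0290
O: 2 × 15.999 = 31.9980
Summing the contributions gives the formula mass.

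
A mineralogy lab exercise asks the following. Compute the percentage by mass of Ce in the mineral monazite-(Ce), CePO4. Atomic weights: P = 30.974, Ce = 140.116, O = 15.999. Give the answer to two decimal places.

59.60 wt%

Formula mass = 1·140.116 + 1·30.974 + 4·15.999 = 235.086 g/mol, of which 140.116 g is Ce.
So Ce makes up 140.116/235.086 = 0.5960 of the mass, i.e. 59.60%.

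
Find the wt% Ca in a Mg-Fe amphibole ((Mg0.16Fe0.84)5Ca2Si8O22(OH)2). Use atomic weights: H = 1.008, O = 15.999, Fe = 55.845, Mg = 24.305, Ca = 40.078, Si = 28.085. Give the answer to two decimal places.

Formula mass = 0.80·24.305 + 4.20·55.845 + 2·40.078 + 8·28.085 + 24·15.999 + 2·1.008 = 944.821 g/mol, of which 80.156 g is Ca.
So Ca makes up 80.156/944.821 = 0.0848 of the mass, i.e. 8.48%.

8.48 wt%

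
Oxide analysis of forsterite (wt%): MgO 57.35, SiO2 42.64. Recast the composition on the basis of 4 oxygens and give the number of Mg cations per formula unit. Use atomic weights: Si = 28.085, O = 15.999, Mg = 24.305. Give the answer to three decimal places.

2.003 Mg apfu

MgO: 57.35/40.304 = 1.42294 mol → 1.42294 mol Mg, 1.42294 mol O.
SiO2: 42.64/60.083 = 0.70968 mol → 0.70968 mol Si, 1.41936 mol O.
Total oxygen = 2.84230 mol. Normalization factor = 4/2.84230 = 1.40731.
Mg per 4 O = 1.42294 × 1.40731 = 2.003.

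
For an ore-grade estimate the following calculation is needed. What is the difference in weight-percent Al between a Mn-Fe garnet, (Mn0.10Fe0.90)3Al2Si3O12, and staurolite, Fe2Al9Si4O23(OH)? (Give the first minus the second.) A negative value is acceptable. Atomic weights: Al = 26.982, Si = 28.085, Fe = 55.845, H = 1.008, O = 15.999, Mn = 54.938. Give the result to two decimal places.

-17.66 percentage points

M((Mn0.10Fe0.90)3Al2Si3O12) = 497.470 g/mol, so wt% Al = 53.964/497.470 × 100 = 10.85%.
M(Fe2Al9Si4O23(OH)) = 851.852 g/mol, so wt% Al = 242.838/851.852 × 100 = 28.51%.
10.85 − 28.51 = -17.66 pp.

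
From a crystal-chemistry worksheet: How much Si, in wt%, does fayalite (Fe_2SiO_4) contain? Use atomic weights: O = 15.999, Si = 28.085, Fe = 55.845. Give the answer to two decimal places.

Formula mass = 2·55.845 + 1·28.085 + 4·15.999 = 203.771 g/mol, of which 28.085 g is Si.
So Si makes up 28.085/203.771 = 0.1378 of the mass, i.e. 13.78%.

13.78 wt%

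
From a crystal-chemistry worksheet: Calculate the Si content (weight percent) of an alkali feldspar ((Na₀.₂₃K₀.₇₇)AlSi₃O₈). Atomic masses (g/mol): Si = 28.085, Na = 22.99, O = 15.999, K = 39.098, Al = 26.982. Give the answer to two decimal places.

30.68 weight percent

M((Na₀.₂₃K₀.₇₇)AlSi₃O₈) = 274.622 g/mol.
Si contributes 3 × 28.085 = 84.255 g per mole.
84.255/274.622 = 0.3068 → 30.68%.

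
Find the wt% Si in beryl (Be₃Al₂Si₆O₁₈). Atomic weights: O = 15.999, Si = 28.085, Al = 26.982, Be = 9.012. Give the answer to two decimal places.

M(Be₃Al₂Si₆O₁₈) = 537.492 g/mol.
Si contributes 6 × 28.085 = 168.510 g per mole.
168.510/537.492 = 0.3135 → 31.35%.

31.35 mass %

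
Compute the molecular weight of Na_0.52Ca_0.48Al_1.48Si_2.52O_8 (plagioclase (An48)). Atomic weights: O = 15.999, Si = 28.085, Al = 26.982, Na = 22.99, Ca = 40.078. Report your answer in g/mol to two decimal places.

The formula mass is the sum 0.52*22.99 + 0.48*40.078 + 1.48*26.982 + 2.52*28.085 + 8*15.999.

269.89 g/mol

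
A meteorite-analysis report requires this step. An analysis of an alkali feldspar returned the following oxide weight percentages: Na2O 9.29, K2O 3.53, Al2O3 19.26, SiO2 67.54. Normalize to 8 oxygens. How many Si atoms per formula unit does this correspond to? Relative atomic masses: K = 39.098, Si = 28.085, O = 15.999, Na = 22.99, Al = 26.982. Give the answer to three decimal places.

Na2O: 9.29/61.979 = 0.14989 mol → 0.29978 mol Na, 0.14989 mol O.
K2O: 3.53/94.195 = 0.03748 mol → 0.07496 mol K, 0.03748 mol O.
Al2O3: 19.26/101.961 = 0.18890 mol → 0.37780 mol Al, 0.56670 mol O.
SiO2: 67.54/60.083 = 1.12411 mol → 1.12411 mol Si, 2.24822 mol O.
Total oxygen = 3.00229 mol. Normalization factor = 8/3.00229 = 2.66463.
Si per 8 O = 1.12411 × 2.66463 = 2.995.

2.995 Si apfu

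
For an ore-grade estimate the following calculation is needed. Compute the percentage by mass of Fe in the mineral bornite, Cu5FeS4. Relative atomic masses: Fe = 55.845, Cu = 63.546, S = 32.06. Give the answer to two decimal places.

Molar mass of Cu5FeS4: 5×63.546 + 1×55.845 + 4×32.06 = 501.815 g/mol.
Mass of Fe per formula unit: 1 × 55.845 = 55.845 g.
Weight fraction Fe = 55.845 / 501.815 = 0.1113.

11.13 mass %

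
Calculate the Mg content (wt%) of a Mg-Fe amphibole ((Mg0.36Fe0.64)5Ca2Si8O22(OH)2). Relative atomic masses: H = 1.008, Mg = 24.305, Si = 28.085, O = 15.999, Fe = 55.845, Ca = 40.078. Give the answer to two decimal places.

Formula mass = 1.80·24.305 + 3.20·55.845 + 2·40.078 + 8·28.085 + 24·15.999 + 2·1.008 = 913.281 g/mol, of which 43.749 g is Mg.
So Mg makes up 43.749/913.281 = 0.0479 of the mass, i.e. 4.79%.

4.79 wt%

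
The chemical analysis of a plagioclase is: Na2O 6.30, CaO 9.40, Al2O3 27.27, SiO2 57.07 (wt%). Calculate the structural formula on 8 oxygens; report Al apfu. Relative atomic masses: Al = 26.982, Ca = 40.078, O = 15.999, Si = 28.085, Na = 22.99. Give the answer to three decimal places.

Na2O (M=61.979): mol = 0.10165; Na = 0.20330, O = 0.10165.
CaO (M=56.077): mol = 0.16763; Ca = 0.16763, O = 0.16763.
Al2O3 (M=101.961): mol = 0.26746; Al = 0.53492, O = 0.80238.
SiO2 (M=60.083): mol = 0.94985; Si = 0.94985, O = 1.89970.
ΣO = 2.97136; factor = 8/ΣO = 2.69237.
Al apfu = 0.53492 × 2.69237 = 1.440.

1.440 Al apfu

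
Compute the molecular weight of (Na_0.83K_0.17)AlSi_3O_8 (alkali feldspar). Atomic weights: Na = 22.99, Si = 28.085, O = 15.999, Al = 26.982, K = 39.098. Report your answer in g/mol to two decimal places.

Na: 0.83 × 22.99 = 19.0817
K: 0.17 × 39.098 = 6.6467
Al: 1 × 26.982 = 26.9820
Si: 3 × 28.085 = 84.2550
O: 8 × 15.999 = 127.9920
Summing the contributions gives the formula mass.

264.96 g/mol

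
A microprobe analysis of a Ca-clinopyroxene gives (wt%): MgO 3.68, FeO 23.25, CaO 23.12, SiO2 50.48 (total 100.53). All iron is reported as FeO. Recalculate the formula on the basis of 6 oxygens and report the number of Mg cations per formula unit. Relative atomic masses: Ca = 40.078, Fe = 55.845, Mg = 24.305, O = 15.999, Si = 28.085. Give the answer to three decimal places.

MgO (M=40.304): mol = 0.09131; Mg = 0.09131, O = 0.09131.
FeO (M=71.844): mol = 0.32362; Fe = 0.32362, O = 0.32362.
CaO (M=56.077): mol = 0.41229; Ca = 0.41229, O = 0.41229.
SiO2 (M=60.083): mol = 0.84017; Si = 0.84017, O = 1.68034.
ΣO = 2.50756; factor = 6/ΣO = 2.39276.
Mg apfu = 0.09131 × 2.39276 = 0.218.

0.218 Mg apfu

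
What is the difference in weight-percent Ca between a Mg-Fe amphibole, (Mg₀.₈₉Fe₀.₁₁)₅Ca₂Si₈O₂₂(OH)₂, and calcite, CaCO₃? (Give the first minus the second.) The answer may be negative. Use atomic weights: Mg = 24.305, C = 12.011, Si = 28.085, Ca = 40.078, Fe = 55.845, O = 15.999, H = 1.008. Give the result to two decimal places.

Ca in (Mg₀.₈₉Fe₀.₁₁)₅Ca₂Si₈O₂₂(OH)₂: molar mass 829.700 g/mol; 2×40.078 = 80.156 g → 9.66 wt%.
Ca in CaCO₃: molar mass 100.086 g/mol; 1×40.078 = 40.078 g → 40.04 wt%.
Difference = 9.66 − 40.04 = -30.38 percentage points.

-30.38 percentage points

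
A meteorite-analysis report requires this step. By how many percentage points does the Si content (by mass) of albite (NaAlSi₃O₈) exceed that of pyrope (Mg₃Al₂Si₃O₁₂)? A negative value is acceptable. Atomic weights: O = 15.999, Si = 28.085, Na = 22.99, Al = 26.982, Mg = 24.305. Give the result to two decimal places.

First mineral: 84.255 g Si in 262.219 g formula = 32.13 wt% Si.
Second mineral: 84.255 g Si in 403.122 g formula = 20.90 wt% Si.
32.13% − 20.90% gives a difference of 11.23 percentage points.

11.23 percentage points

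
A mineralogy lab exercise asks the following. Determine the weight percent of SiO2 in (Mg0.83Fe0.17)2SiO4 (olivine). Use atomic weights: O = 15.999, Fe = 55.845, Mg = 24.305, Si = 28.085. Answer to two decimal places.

39.68 wt%

Molar mass of (Mg0.83Fe0.17)2SiO4 = 1.66·24.305 + 0.34·55.845 + 1·28.085 + 4·15.999 = 151.415 g/mol.
Each formula unit contains 1 Si, equivalent to 1/1 = 1.0000 mol SiO2.
M(SiO2) = 1×28.085 + 2×15.999 = 60.083 g/mol.
Mass of SiO2 per formula unit = 1.0000 × 60.083 = 60.083 g.
SiO2 wt% = 60.083 / 151.415 × 100 = 39.68%.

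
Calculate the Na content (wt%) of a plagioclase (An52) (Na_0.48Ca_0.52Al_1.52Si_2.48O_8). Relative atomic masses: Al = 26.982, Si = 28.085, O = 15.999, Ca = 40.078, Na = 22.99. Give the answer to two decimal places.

4.08 wt%

M(Na_0.48Ca_0.52Al_1.52Si_2.48O_8) = 270.531 g/mol.
Na contributes 0.48 × 22.99 = 11.035 g per mole.
11.035/270.531 = 0.0408 → 4.08%.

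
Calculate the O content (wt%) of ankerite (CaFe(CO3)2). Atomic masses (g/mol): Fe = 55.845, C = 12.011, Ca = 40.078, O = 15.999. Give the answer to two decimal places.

44.45 wt%

Molar mass of CaFe(CO3)2: 1×40.078 + 1×55.845 + 2×12.011 + 6×15.999 = 215.939 g/mol.
Mass of O per formula unit: 6 × 15.999 = 95.994 g.
Weight fraction O = 95.994 / 215.939 = 0.4445.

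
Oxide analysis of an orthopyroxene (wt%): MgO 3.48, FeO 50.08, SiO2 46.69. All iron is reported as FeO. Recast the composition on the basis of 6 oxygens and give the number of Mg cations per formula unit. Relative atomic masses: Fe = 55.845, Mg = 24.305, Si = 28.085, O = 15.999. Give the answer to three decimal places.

MgO (M=40.304): mol = 0.08634; Mg = 0.08634, O = 0.08634.
FeO (M=71.844): mol = 0.69707; Fe = 0.69707, O = 0.69707.
SiO2 (M=60.083): mol = 0.77709; Si = 0.77709, O = 1.55418.
ΣO = 2.33759; factor = 6/ΣO = 2.56675.
Mg apfu = 0.08634 × 2.56675 = 0.222.

0.222 Mg apfu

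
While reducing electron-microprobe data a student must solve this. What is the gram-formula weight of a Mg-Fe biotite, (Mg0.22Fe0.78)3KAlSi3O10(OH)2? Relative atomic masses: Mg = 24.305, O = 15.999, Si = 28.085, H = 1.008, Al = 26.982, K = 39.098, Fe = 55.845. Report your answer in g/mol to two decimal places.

491.06 g/mol

Mg: 0.66 × 24.305 = 16.0413
Fe: 2.34 × 55.845 = 130.6773
K: 1 × 39.098 = 39.0980
Al: 1 × 26.982 = 26.9820
Si: 3 × 28.085 = 84.2550
O: 12 × 15.999 = 191.9880
H: 2 × 1.008 = 2.0160
Summing the contributions gives the formula mass.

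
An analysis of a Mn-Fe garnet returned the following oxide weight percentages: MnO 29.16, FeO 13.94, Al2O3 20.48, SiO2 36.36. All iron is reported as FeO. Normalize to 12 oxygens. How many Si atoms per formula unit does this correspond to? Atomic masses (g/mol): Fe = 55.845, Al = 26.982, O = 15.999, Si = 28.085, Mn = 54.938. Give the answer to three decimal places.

3.003 Si apfu

MnO (M=70.937): mol = 0.41107; Mn = 0.41107, O = 0.41107.
FeO (M=71.844): mol = 0.19403; Fe = 0.19403, O = 0.19403.
Al2O3 (M=101.961): mol = 0.20086; Al = 0.40172, O = 0.60258.
SiO2 (M=60.083): mol = 0.60516; Si = 0.60516, O = 1.21032.
ΣO = 2.41800; factor = 12/ΣO = 4.96278.
Si apfu = 0.60516 × 4.96278 = 3.003.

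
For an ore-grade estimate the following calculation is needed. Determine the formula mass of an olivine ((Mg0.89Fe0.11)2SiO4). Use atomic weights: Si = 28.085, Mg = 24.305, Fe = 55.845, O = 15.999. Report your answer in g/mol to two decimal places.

147.63 g/mol

The formula mass is the sum 1.78·24.305 + 0.22·55.845 + 1·28.085 + 4·15.999.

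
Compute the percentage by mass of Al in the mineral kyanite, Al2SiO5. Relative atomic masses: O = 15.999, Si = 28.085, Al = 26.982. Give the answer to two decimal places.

33.30 wt%

Molar mass of Al2SiO5: 2*26.982 + 1*28.085 + 5*15.999 = 162.044 g/mol.
Mass of Al per formula unit: 2 × 26.982 = 53.964 g.
Weight fraction Al = 53.964 / 162.044 = 0.3330.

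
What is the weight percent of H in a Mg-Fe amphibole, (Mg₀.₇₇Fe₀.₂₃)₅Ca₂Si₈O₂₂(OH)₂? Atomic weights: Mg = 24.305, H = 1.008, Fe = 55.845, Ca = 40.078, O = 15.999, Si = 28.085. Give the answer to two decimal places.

0.24 wt%

M((Mg₀.₇₇Fe₀.₂₃)₅Ca₂Si₈O₂₂(OH)₂) = 848.624 g/mol.
H contributes 2 × 1.008 = 2.016 g per mole.
2.016/848.624 = 0.0024 → 0.24%.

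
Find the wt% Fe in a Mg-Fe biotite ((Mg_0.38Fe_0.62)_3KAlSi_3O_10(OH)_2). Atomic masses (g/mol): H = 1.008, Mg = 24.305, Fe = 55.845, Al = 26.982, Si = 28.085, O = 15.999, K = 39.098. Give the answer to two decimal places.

Formula mass = 1.14·24.305 + 1.86·55.845 + 1·39.098 + 1·26.982 + 3·28.085 + 12·15.999 + 2·1.008 = 475.918 g/mol, of which 103.872 g is Fe.
So Fe makes up 103.872/475.918 = 0.2183 of the mass, i.e. 21.83%.

21.83 wt%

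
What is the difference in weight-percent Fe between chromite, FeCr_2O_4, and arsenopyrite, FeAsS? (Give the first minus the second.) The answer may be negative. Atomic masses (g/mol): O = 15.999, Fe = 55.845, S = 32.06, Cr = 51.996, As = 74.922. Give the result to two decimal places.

-9.35 percentage points

M(FeCr_2O_4) = 223.833 g/mol, so wt% Fe = 55.845/223.833 × 100 = 24.95%.
M(FeAsS) = 162.827 g/mol, so wt% Fe = 55.845/162.827 × 100 = 34.30%.
24.95 − 34.30 = -9.35 pp.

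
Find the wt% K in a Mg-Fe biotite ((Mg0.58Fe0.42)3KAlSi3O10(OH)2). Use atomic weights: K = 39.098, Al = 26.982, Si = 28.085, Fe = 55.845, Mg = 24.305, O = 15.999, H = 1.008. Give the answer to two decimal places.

8.56 wt%

M((Mg0.58Fe0.42)3KAlSi3O10(OH)2) = 456.994 g/mol.
K contributes 1 × 39.098 = 39.098 g per mole.
39.098/456.994 = 0.0856 → 8.56%.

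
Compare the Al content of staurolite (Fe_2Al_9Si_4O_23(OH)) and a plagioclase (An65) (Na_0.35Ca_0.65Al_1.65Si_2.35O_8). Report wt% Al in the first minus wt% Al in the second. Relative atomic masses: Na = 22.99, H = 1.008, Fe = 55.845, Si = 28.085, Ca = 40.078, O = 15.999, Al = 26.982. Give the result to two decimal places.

12.18 percentage points

First mineral: 242.838 g Al in 851.852 g formula = 28.51 wt% Al.
Second mineral: 44.520 g Al in 272.609 g formula = 16.33 wt% Al.
28.51% − 16.33% gives a difference of 12.18 percentage points.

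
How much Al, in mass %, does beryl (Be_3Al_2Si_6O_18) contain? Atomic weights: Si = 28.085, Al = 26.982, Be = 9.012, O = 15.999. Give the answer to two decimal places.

Formula mass = 3×9.012 + 2×26.982 + 6×28.085 + 18×15.999 = 537.492 g/mol, of which 53.964 g is Al.
So Al makes up 53.964/537.492 = 0.1004 of the mass, i.e. 10.04%.

10.04 mass %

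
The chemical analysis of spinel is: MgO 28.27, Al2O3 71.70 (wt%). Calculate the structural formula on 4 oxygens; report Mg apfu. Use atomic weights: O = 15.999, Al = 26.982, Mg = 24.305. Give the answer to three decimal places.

MgO: 28.27/40.304 = 0.70142 mol → 0.70142 mol Mg, 0.70142 mol O.
Al2O3: 71.70/101.961 = 0.70321 mol → 1.40642 mol Al, 2.10963 mol O.
Total oxygen = 2.81105 mol. Normalization factor = 4/2.81105 = 1.42296.
Mg per 4 O = 0.70142 × 1.42296 = 0.998.

0.998 Mg apfu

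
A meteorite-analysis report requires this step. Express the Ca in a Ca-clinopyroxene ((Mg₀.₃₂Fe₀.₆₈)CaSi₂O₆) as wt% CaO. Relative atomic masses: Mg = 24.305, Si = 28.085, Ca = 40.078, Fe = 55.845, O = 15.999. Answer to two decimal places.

Molar mass of (Mg₀.₃₂Fe₀.₆₈)CaSi₂O₆ = 0.32×24.305 + 0.68×55.845 + 1×40.078 + 2×28.085 + 6×15.999 = 237.994 g/mol.
Each formula unit contains 1 Ca, equivalent to 1/1 = 1.0000 mol CaO.
M(CaO) = 1×40.078 + 1×15.999 = 56.077 g/mol.
Mass of CaO per formula unit = 1.0000 × 56.077 = 56.077 g.
CaO wt% = 56.077 / 237.994 × 100 = 23.56%.

23.56 wt%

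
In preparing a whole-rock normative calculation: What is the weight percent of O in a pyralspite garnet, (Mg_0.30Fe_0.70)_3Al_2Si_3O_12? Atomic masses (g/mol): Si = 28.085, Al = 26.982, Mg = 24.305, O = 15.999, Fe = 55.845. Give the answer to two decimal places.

Molar mass of (Mg_0.30Fe_0.70)_3Al_2Si_3O_12: 0.90*24.305 + 2.10*55.845 + 2*26.982 + 3*28.085 + 12*15.999 = 469.356 g/mol.
Mass of O per formula unit: 12 × 15.999 = 191.988 g.
Weight fraction O = 191.988 / 469.356 = 0.4090.

40.90 weight percent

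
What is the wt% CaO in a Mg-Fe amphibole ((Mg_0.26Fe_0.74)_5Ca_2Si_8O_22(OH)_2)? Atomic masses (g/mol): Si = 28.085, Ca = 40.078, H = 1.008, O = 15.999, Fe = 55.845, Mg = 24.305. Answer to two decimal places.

12.07 wt%

Formula mass = 929.051 g/mol.
2 Ca → 2.0000 mol CaO per formula unit; M(CaO) = 56.077, so CaO mass = 112.154 g.
112.154/929.051 × 100 = 12.07 wt%.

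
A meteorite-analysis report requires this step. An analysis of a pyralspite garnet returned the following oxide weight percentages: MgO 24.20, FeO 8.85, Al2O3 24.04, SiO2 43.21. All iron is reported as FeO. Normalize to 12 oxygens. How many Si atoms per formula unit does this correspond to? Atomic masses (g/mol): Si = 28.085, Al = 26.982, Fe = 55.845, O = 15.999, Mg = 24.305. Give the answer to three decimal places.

3.008 Si apfu

MgO: 24.20/40.304 = 0.60044 mol → 0.60044 mol Mg, 0.60044 mol O.
FeO: 8.85/71.844 = 0.12318 mol → 0.12318 mol Fe, 0.12318 mol O.
Al2O3: 24.04/101.961 = 0.23578 mol → 0.47156 mol Al, 0.70734 mol O.
SiO2: 43.21/60.083 = 0.71917 mol → 0.71917 mol Si, 1.43834 mol O.
Total oxygen = 2.86930 mol. Normalization factor = 12/2.86930 = 4.18220.
Si per 12 O = 0.71917 × 4.18220 = 3.008.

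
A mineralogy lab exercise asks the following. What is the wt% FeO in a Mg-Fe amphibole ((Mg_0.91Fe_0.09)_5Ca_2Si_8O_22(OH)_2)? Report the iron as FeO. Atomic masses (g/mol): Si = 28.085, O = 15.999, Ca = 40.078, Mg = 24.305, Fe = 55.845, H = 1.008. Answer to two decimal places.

M((Mg_0.91Fe_0.09)_5Ca_2Si_8O_22(OH)_2) = 826.546 g/mol; M(FeO) = 71.844 g/mol.
Moles FeO per formula unit = 0.45 Fe ÷ 1 = 0.4500.
FeO fraction = (0.4500 × 71.844) / 826.546 = 32.330/826.546 = 0.0391.

3.91 wt%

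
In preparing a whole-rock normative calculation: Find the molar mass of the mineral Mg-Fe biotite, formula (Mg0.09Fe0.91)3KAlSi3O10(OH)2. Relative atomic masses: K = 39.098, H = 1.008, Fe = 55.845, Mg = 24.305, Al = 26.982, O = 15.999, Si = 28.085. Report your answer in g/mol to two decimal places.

503.36 g/mol

The formula mass is the sum 0.27*24.305 + 2.73*55.845 + 1*39.098 + 1*26.982 + 3*28.085 + 12*15.999 + 2*1.008.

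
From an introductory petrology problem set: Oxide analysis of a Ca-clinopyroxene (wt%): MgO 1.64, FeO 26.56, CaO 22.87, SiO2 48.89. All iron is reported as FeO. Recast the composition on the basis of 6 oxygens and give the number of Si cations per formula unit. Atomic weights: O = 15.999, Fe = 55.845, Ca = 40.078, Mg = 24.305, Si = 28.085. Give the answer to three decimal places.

1.996 Si apfu

MgO: 1.64/40.304 = 0.04069 mol → 0.04069 mol Mg, 0.04069 mol O.
FeO: 26.56/71.844 = 0.36969 mol → 0.36969 mol Fe, 0.36969 mol O.
CaO: 22.87/56.077 = 0.40783 mol → 0.40783 mol Ca, 0.40783 mol O.
SiO2: 48.89/60.083 = 0.81371 mol → 0.81371 mol Si, 1.62742 mol O.
Total oxygen = 2.44563 mol. Normalization factor = 6/2.44563 = 2.45336.
Si per 6 O = 0.81371 × 2.45336 = 1.996.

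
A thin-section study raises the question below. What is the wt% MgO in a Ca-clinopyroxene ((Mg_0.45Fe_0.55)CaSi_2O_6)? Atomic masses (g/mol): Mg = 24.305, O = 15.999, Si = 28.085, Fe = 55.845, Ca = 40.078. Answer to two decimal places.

Molar mass of (Mg_0.45Fe_0.55)CaSi_2O_6 = 0.45×24.305 + 0.55×55.845 + 1×40.078 + 2×28.085 + 6×15.999 = 233.894 g/mol.
Each formula unit contains 0.45 Mg, equivalent to 0.45/1 = 0.4500 mol MgO.
M(MgO) = 1×24.305 + 1×15.999 = 40.304 g/mol.
Mass of MgO per formula unit = 0.4500 × 40.304 = 18.137 g.
MgO wt% = 18.137 / 233.894 × 100 = 7.75%.

7.75 wt%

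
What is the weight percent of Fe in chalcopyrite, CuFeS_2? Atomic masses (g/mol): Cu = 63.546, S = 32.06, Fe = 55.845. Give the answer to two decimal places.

30.43 wt%

Formula mass = 1×63.546 + 1×55.845 + 2×32.06 = 183.511 g/mol, of which 55.845 g is Fe.
So Fe makes up 55.845/183.511 = 0.3043 of the mass, i.e. 30.43%.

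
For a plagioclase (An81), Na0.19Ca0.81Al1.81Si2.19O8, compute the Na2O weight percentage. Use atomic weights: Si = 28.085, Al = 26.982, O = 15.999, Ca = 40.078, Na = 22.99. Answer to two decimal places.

M(Na0.19Ca0.81Al1.81Si2.19O8) = 275.167 g/mol; M(Na2O) = 61.979 g/mol.
Moles Na2O per formula unit = 0.19 Na ÷ 2 = 0.0950.
Na2O fraction = (0.0950 × 61.979) / 275.167 = 5.888/275.167 = 0.0214.

2.14 wt%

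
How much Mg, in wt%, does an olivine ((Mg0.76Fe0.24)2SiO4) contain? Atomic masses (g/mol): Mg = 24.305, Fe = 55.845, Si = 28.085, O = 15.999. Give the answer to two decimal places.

23.71 wt%

M((Mg0.76Fe0.24)2SiO4) = 155.830 g/mol.
Mg contributes 1.52 × 24.305 = 36.944 g per mole.
36.944/155.830 = 0.2371 → 23.71%.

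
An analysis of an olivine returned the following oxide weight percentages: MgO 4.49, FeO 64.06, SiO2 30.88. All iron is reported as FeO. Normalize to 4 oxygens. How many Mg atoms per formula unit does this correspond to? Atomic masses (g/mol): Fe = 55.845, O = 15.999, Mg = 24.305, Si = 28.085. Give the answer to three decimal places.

MgO (M=40.304): mol = 0.11140; Mg = 0.11140, O = 0.11140.
FeO (M=71.844): mol = 0.89165; Fe = 0.89165, O = 0.89165.
SiO2 (M=60.083): mol = 0.51396; Si = 0.51396, O = 1.02792.
ΣO = 2.03097; factor = 4/ΣO = 1.96950.
Mg apfu = 0.11140 × 1.96950 = 0.219.

0.219 Mg apfu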